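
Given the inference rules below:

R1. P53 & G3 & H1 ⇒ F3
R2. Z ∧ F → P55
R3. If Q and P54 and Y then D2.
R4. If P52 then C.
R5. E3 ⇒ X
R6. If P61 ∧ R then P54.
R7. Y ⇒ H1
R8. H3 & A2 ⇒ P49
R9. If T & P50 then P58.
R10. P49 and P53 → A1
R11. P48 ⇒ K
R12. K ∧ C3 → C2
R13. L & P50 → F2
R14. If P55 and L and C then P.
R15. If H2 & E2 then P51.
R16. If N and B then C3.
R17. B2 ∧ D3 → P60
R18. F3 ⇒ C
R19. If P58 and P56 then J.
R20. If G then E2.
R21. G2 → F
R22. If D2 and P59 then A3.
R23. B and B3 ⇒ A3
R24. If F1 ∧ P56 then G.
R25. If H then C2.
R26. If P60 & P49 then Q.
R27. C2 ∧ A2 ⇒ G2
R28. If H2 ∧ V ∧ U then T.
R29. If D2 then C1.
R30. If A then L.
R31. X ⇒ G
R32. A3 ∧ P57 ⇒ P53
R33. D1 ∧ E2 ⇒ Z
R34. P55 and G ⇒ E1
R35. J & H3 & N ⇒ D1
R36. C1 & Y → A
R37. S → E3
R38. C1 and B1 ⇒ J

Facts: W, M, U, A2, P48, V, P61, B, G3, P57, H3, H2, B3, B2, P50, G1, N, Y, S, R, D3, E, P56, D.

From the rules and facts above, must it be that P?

Yes

P54  (by R6: P61, R)
H1  (by R7: Y)
P49  (by R8: H3, A2)
K  (by R11: P48)
C3  (by R16: N, B)
P60  (by R17: B2, D3)
A3  (by R23: B, B3)
Q  (by R26: P60, P49)
T  (by R28: H2, V, U)
P53  (by R32: A3, P57)
E3  (by R37: S)
F3  (by R1: P53, G3, H1)
D2  (by R3: Q, P54, Y)
X  (by R5: E3)
P58  (by R9: T, P50)
C2  (by R12: K, C3)
C  (by R18: F3)
J  (by R19: P58, P56)
G2  (by R27: C2, A2)
C1  (by R29: D2)
G  (by R31: X)
D1  (by R35: J, H3, N)
A  (by R36: C1, Y)
E2  (by R20: G)
F  (by R21: G2)
L  (by R30: A)
Z  (by R33: D1, E2)
P55  (by R2: Z, F)
P  (by R14: P55, L, C)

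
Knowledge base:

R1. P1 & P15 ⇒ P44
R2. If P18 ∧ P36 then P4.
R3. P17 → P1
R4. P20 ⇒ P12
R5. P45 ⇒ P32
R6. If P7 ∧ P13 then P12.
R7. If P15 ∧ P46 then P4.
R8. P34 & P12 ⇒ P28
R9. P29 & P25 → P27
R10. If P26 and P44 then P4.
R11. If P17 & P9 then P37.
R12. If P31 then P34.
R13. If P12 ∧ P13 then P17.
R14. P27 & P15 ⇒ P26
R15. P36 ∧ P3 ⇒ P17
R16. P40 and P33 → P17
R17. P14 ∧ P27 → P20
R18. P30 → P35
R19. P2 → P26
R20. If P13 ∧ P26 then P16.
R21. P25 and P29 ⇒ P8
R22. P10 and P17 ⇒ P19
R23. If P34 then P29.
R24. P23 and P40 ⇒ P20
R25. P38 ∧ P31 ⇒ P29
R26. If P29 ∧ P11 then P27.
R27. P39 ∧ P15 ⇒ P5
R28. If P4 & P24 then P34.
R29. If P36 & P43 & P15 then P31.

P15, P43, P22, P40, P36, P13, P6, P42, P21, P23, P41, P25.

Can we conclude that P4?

Yes

P20  (by R24: P23, P40)
P31  (by R29: P36, P43, P15)
P12  (by R4: P20)
P34  (by R12: P31)
P17  (by R13: P12, P13)
P29  (by R23: P34)
P1  (by R3: P17)
P27  (by R9: P29, P25)
P26  (by R14: P27, P15)
P44  (by R1: P1, P15)
P4  (by R10: P26, P44)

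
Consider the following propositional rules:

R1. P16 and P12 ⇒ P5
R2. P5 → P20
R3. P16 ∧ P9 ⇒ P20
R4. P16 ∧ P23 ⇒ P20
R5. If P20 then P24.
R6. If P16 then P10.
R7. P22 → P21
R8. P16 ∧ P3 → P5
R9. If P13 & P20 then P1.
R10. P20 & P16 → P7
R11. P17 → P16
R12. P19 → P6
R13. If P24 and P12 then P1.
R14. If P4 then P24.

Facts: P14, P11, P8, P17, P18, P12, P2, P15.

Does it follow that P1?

Yes

P16  (by R11: P17)
P5  (by R1: P16, P12)
P20  (by R2: P5)
P24  (by R5: P20)
P1  (by R13: P24, P12)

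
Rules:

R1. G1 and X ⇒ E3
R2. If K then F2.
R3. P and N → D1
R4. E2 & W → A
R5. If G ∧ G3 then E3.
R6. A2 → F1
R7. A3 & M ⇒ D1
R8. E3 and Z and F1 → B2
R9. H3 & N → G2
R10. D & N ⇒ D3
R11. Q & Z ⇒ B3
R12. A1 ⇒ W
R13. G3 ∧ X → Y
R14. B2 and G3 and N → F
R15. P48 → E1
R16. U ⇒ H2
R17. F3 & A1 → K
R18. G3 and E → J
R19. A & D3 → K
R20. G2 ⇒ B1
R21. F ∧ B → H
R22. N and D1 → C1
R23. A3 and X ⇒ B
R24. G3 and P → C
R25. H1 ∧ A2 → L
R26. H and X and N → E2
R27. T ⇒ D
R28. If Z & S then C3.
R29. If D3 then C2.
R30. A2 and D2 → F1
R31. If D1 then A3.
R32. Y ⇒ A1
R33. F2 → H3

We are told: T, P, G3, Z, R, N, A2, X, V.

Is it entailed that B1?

No

Forward chaining from the given facts derives: D1, F1, Y, C1, C, D, A3, A1, D3, W, B, C2.
The only rule concluding B1 is R20, which needs G2; that is never established.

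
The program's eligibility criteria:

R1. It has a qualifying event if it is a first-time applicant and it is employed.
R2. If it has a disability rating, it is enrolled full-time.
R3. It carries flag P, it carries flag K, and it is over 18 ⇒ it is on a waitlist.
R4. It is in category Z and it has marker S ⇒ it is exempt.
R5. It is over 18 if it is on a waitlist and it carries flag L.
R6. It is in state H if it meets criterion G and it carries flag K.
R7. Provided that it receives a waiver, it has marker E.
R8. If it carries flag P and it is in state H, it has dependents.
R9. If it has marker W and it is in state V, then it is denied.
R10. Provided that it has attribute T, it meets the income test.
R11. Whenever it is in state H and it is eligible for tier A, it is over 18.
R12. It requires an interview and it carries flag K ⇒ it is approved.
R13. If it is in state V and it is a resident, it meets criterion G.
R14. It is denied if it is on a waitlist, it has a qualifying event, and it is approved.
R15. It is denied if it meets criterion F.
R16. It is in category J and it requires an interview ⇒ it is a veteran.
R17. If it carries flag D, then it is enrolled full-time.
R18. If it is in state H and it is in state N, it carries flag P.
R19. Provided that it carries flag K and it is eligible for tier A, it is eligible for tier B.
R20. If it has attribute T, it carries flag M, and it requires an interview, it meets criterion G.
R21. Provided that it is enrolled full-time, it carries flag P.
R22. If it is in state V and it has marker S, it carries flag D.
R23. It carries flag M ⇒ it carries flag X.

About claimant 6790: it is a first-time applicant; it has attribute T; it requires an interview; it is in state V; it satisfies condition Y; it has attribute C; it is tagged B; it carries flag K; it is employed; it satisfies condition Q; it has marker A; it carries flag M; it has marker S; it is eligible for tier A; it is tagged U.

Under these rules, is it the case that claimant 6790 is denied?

By R1 (it is a first-time applicant, it is employed): it has a qualifying event.
By R12 (it requires an interview, it carries flag K): it is approved.
By R20 (it has attribute T, it carries flag M, it requires an interview): it meets criterion G.
By R22 (it is in state V, it has marker S): it carries flag D.
By R6 (it meets criterion G, it carries flag K): it is in state H.
By R11 (it is in state H, it is eligible for tier A): it is over 18.
By R17 (it carries flag D): it is enrolled full-time.
By R21 (it is enrolled full-time): it carries flag P.
By R3 (it carries flag P, it carries flag K, it is over 18): it is on a waitlist.
By R14 (it is on a waitlist, it has a qualifying event, it is approved): it is denied.

Yes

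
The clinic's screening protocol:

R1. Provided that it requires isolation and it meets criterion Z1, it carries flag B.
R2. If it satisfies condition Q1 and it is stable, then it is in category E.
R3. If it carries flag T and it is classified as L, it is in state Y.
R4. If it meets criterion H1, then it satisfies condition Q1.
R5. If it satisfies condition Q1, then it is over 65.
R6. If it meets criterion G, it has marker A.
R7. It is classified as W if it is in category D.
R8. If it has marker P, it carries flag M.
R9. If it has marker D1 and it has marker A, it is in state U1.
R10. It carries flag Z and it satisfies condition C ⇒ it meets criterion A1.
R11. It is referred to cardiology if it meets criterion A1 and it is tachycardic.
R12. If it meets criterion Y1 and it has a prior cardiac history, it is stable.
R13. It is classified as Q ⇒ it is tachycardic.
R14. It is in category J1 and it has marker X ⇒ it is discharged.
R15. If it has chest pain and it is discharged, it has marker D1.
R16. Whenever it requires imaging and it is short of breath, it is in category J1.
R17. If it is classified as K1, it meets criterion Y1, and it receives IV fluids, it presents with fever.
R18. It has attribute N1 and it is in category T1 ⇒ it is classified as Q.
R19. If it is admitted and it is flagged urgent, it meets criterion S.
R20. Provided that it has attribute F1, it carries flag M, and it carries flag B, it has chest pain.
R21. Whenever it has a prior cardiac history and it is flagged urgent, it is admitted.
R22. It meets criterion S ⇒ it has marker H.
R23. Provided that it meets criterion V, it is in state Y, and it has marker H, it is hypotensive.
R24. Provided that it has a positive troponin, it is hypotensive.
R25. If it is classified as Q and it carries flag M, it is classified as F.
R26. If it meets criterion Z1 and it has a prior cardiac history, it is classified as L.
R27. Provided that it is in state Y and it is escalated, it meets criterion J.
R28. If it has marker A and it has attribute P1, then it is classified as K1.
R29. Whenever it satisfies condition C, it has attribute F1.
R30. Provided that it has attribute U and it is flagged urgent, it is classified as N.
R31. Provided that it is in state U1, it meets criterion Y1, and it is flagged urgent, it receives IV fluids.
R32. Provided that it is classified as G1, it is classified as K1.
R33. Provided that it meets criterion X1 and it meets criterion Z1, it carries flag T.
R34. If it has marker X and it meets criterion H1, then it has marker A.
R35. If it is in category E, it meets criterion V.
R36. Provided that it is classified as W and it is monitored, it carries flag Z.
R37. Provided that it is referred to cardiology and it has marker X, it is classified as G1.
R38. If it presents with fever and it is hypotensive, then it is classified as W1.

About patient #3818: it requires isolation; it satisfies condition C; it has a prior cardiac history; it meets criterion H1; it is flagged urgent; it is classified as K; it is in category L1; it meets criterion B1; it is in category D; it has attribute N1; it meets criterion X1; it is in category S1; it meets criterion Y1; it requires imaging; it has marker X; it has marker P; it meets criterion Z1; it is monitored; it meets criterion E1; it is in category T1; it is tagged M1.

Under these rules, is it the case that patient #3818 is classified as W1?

Forward chaining from the given facts derives: carries flag B, satisfies condition Q1, is over 65, is classified as W, carries flag M, is stable, is classified as Q, is admitted, is classified as F, is classified as L, has attribute F1, carries flag T, has marker A, carries flag Z, is in category E, is in state Y, meets criterion A1, is tachycardic, meets criterion S, has chest pain, has marker H, meets criterion V, is referred to cardiology, is hypotensive, is classified as G1, is classified as K1.
The only rule concluding "it is classified as W1" is R38, which needs "it presents with fever"; that is never established.

No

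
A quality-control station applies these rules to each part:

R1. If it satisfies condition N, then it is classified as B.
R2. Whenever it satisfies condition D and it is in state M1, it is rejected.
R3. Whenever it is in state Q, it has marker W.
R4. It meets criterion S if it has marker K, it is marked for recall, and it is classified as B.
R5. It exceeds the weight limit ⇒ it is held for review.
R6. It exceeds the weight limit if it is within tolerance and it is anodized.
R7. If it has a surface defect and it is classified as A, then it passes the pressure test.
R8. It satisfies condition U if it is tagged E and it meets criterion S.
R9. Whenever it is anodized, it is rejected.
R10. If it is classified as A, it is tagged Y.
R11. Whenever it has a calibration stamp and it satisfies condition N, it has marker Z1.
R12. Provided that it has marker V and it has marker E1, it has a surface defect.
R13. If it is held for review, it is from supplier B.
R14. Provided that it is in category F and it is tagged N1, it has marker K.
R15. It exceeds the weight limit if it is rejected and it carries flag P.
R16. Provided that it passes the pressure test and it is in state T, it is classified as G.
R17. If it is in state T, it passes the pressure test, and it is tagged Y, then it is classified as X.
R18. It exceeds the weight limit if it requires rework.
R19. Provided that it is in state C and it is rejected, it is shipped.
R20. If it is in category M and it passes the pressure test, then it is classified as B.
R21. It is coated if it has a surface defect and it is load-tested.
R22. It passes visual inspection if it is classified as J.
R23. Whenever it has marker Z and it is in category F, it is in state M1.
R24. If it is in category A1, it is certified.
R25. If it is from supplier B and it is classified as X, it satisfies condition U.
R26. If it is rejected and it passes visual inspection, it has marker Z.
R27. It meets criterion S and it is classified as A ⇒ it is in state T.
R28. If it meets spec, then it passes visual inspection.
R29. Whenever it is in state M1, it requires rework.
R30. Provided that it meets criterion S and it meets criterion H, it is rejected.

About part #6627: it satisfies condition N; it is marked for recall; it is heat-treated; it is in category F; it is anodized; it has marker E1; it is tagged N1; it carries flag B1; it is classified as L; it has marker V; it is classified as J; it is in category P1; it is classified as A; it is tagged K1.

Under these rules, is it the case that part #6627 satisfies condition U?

By R1 (it satisfies condition N): it is classified as B.
By R9 (it is anodized): it is rejected.
By R10 (it is classified as A): it is tagged Y.
By R12 (it has marker V, it has marker E1): it has a surface defect.
By R14 (it is in category F, it is tagged N1): it has marker K.
By R22 (it is classified as J): it passes visual inspection.
By R26 (it is rejected, it passes visual inspection): it has marker Z.
By R4 (it has marker K, it is marked for recall, it is classified as B): it meets criterion S.
By R7 (it has a surface defect, it is classified as A): it passes the pressure test.
By R23 (it has marker Z, it is in category F): it is in state M1.
By R27 (it meets criterion S, it is classified as A): it is in state T.
By R29 (it is in state M1): it requires rework.
By R17 (it is in state T, it passes the pressure test, it is tagged Y): it is classified as X.
By R18 (it requires rework): it exceeds the weight limit.
By R5 (it exceeds the weight limit): it is held for review.
By R13 (it is held for review): it is from supplier B.
By R25 (it is from supplier B, it is classified as X): it satisfies condition U.

Yes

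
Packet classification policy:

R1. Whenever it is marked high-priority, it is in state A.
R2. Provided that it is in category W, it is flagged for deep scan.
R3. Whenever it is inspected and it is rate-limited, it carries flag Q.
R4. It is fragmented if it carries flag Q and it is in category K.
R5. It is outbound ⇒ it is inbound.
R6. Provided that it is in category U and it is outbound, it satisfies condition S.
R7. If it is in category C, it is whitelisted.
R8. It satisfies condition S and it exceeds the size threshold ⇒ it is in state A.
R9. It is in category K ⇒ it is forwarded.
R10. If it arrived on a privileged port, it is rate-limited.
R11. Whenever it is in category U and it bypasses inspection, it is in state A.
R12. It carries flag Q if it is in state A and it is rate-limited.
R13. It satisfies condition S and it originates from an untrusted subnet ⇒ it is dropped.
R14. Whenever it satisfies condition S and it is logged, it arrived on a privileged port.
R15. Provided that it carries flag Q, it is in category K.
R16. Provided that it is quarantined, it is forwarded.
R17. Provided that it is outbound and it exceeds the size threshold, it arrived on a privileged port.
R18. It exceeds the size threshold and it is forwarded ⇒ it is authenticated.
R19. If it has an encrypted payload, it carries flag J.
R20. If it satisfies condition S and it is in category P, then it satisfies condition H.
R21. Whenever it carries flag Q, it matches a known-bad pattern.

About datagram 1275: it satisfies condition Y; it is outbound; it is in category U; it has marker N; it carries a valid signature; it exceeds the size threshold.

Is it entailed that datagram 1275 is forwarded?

Yes

By R6 (it is in category U, it is outbound): it satisfies condition S.
By R8 (it satisfies condition S, it exceeds the size threshold): it is in state A.
By R17 (it is outbound, it exceeds the size threshold): it arrived on a privileged port.
By R10 (it arrived on a privileged port): it is rate-limited.
By R12 (it is in state A, it is rate-limited): it carries flag Q.
By R15 (it carries flag Q): it is in category K.
By R9 (it is in category K): it is forwarded.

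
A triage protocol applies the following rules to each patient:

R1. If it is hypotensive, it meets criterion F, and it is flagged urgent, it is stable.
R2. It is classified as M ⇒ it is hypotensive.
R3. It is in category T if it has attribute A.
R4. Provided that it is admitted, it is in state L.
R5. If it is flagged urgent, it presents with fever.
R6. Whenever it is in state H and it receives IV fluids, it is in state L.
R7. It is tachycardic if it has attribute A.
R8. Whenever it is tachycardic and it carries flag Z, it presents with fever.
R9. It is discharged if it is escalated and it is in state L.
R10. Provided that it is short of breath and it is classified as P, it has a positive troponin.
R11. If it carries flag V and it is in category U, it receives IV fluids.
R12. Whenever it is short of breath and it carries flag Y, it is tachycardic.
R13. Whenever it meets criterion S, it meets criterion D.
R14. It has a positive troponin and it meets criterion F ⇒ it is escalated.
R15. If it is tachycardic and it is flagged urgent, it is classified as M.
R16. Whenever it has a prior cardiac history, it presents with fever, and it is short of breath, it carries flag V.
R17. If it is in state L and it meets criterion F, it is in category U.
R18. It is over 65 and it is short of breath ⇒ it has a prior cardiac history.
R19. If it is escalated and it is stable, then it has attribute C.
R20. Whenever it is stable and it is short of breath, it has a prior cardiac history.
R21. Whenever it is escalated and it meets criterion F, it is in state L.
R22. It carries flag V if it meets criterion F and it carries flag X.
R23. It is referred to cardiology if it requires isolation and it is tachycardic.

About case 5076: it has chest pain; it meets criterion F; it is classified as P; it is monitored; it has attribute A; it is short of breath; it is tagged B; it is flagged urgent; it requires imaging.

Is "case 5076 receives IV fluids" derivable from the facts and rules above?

By R5 (it is flagged urgent): it presents with fever.
By R7 (it has attribute A): it is tachycardic.
By R10 (it is short of breath, it is classified as P): it has a positive troponin.
By R14 (it has a positive troponin, it meets criterion F): it is escalated.
By R15 (it is tachycardic, it is flagged urgent): it is classified as M.
By R21 (it is escalated, it meets criterion F): it is in state L.
By R2 (it is classified as M): it is hypotensive.
By R17 (it is in state L, it meets criterion F): it is in category U.
By R1 (it is hypotensive, it meets criterion F, it is flagged urgent): it is stable.
By R20 (it is stable, it is short of breath): it has a prior cardiac history.
By R16 (it has a prior cardiac history, it presents with fever, it is short of breath): it carries flag V.
By R11 (it carries flag V, it is in category U): it receives IV fluids.

Yes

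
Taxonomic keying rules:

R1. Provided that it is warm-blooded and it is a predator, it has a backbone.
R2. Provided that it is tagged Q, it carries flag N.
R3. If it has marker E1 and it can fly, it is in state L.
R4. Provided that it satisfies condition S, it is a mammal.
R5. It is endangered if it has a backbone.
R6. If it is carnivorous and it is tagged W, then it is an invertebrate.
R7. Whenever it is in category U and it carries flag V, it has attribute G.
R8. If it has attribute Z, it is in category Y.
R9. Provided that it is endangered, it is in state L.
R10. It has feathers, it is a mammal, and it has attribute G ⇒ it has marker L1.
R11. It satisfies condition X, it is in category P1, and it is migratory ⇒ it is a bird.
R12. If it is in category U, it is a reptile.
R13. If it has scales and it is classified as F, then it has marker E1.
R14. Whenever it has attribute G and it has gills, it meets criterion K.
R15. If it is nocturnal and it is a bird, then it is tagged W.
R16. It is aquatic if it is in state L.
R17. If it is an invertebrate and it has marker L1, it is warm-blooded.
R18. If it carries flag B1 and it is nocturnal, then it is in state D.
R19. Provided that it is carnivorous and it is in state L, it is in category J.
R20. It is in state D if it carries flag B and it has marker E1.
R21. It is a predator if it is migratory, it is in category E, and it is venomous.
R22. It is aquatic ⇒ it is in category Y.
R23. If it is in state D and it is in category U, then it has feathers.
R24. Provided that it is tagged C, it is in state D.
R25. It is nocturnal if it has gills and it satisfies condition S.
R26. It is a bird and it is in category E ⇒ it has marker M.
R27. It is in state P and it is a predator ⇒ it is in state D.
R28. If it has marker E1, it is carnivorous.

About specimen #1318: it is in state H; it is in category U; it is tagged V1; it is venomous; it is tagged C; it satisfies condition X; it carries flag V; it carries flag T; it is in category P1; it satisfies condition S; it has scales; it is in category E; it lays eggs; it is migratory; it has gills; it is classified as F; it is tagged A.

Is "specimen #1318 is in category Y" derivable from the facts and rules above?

Yes

By R4 (it satisfies condition S): it is a mammal.
By R7 (it is in category U, it carries flag V): it has attribute G.
By R11 (it satisfies condition X, it is in category P1, it is migratory): it is a bird.
By R13 (it has scales, it is classified as F): it has marker E1.
By R21 (it is migratory, it is in category E, it is venomous): it is a predator.
By R24 (it is tagged C): it is in state D.
By R25 (it has gills, it satisfies condition S): it is nocturnal.
By R28 (it has marker E1): it is carnivorous.
By R15 (it is nocturnal, it is a bird): it is tagged W.
By R23 (it is in state D, it is in category U): it has feathers.
By R6 (it is carnivorous, it is tagged W): it is an invertebrate.
By R10 (it has feathers, it is a mammal, it has attribute G): it has marker L1.
By R17 (it is an invertebrate, it has marker L1): it is warm-blooded.
By R1 (it is warm-blooded, it is a predator): it has a backbone.
By R5 (it has a backbone): it is endangered.
By R9 (it is endangered): it is in state L.
By R16 (it is in state L): it is aquatic.
By R22 (it is aquatic): it is in category Y.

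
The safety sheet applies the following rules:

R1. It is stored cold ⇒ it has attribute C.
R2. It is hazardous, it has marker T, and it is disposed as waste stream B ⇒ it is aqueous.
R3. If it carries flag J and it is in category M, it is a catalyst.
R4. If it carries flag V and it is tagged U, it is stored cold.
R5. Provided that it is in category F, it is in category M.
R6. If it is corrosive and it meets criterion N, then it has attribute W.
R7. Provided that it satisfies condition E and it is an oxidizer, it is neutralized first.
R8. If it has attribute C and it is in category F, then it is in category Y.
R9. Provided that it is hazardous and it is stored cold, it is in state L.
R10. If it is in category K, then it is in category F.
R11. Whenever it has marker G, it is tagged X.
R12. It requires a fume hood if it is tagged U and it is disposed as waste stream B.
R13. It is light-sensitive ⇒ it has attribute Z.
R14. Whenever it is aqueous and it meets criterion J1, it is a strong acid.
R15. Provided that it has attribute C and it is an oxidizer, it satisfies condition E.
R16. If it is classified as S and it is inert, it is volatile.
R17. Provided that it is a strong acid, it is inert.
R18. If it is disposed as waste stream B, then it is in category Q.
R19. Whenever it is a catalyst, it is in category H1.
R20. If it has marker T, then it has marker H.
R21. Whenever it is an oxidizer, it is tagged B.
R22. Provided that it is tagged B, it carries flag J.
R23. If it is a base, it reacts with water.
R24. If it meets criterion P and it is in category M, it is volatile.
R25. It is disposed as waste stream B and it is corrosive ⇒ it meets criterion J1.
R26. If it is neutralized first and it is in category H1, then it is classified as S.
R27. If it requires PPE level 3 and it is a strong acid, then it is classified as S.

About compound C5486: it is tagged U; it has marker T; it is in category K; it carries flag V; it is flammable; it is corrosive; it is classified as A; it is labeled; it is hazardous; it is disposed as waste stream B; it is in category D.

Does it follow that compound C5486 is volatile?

Forward chaining from the given facts derives: is aqueous, is stored cold, is in state L, is in category F, requires a fume hood, is in category Q, has marker H, meets criterion J1, has attribute C, is in category M, is in category Y, is a strong acid, is inert.
Rules concluding "it is volatile": R16 needs "it is classified as S"; R24 needs "it meets criterion P" — none of these are established.

No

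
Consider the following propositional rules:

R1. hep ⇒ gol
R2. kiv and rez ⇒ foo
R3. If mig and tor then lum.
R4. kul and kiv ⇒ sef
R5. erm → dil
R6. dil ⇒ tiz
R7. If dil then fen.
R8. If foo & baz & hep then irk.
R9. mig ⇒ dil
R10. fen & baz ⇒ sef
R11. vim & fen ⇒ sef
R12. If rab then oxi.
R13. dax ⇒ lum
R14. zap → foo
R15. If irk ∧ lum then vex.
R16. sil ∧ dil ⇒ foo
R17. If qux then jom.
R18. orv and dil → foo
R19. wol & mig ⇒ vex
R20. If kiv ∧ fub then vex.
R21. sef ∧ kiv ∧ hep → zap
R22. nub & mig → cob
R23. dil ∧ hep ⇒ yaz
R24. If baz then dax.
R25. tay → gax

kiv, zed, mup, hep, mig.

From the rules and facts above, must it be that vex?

Forward chaining from the given facts derives: gol, dil, yaz, tiz, fen.
Rules concluding vex: R15 needs irk; R19 needs wol; R20 needs fub — none of these are established.

No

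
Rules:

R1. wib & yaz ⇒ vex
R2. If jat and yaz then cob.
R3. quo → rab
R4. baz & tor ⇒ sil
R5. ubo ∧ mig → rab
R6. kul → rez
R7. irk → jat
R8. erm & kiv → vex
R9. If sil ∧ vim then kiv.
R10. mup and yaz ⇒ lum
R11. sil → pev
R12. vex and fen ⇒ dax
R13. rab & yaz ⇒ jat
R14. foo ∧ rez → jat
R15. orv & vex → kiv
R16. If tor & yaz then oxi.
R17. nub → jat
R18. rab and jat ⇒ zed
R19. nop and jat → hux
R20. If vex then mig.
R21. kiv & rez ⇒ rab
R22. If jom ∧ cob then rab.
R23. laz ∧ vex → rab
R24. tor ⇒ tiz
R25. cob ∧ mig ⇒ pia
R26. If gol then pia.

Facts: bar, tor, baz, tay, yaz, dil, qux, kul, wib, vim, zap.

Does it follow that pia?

vex  (by R1: wib, yaz)
sil  (by R4: baz, tor)
rez  (by R6: kul)
kiv  (by R9: sil, vim)
mig  (by R20: vex)
rab  (by R21: kiv, rez)
jat  (by R13: rab, yaz)
cob  (by R2: jat, yaz)
pia  (by R25: cob, mig)

Yes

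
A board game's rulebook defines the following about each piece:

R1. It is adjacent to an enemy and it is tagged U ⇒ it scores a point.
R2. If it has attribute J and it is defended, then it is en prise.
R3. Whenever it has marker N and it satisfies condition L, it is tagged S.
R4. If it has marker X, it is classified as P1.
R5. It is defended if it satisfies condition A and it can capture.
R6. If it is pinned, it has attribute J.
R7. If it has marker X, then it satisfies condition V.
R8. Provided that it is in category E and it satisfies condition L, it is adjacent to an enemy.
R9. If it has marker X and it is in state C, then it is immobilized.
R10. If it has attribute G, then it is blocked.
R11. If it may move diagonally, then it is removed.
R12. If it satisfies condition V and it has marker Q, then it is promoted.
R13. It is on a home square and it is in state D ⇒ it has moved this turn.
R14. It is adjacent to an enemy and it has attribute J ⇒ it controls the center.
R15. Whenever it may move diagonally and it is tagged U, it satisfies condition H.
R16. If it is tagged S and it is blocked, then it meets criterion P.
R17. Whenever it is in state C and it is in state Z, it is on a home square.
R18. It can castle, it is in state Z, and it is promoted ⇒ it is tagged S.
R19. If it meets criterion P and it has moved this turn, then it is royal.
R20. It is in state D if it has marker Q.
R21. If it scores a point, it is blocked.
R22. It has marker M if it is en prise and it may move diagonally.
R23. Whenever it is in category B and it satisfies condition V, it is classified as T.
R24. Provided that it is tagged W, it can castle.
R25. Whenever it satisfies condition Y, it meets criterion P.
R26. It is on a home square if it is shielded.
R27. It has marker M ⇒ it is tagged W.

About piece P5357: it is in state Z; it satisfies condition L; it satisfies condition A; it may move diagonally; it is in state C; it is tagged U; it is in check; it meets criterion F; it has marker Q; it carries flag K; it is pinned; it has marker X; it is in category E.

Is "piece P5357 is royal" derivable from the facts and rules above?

Forward chaining from the given facts derives: is classified as P1, has attribute J, satisfies condition V, is adjacent to an enemy, is immobilized, is removed, is promoted, controls the center, satisfies condition H, is on a home square, is in state D, scores a point, has moved this turn, is blocked.
The only rule concluding "it is royal" is R19, which needs "it meets criterion P"; that is never established.

No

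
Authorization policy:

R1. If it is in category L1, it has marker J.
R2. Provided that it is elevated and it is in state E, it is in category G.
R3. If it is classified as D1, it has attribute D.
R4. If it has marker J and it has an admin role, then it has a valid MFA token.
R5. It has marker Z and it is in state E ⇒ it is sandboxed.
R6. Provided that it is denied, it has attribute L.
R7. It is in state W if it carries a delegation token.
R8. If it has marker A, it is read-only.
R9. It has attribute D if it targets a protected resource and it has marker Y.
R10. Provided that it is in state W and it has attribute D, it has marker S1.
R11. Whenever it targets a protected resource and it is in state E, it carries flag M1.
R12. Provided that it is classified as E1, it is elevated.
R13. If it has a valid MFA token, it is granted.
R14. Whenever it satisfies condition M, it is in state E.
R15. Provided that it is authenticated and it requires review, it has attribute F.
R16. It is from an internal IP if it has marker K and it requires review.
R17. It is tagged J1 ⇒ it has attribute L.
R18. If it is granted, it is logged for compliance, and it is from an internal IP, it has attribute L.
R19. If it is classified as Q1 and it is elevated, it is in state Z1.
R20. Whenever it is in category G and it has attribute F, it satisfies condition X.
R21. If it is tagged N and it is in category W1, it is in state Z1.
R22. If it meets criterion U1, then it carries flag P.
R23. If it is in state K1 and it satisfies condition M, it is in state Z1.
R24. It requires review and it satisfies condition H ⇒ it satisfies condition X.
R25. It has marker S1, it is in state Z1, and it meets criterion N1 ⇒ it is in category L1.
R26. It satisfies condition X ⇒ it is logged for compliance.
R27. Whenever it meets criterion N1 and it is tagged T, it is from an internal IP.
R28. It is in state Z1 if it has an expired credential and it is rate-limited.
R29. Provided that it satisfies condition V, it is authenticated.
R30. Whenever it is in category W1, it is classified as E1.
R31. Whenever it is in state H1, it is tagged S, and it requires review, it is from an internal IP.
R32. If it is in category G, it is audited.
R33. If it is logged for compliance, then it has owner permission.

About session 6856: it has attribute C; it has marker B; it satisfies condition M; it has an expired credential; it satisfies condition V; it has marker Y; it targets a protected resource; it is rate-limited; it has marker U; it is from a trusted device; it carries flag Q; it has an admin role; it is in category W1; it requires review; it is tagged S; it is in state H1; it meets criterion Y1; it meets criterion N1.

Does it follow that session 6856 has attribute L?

Forward chaining from the given facts derives: has attribute D, is in state E, is in state Z1, is authenticated, is classified as E1, is from an internal IP, carries flag M1, is elevated, has attribute F, is in category G, satisfies condition X, is logged for compliance, is audited, has owner permission.
Rules concluding "it has attribute L": R6 needs "it is denied"; R17 needs "it is tagged J1"; R18 needs "it is granted" — none of these are established.

No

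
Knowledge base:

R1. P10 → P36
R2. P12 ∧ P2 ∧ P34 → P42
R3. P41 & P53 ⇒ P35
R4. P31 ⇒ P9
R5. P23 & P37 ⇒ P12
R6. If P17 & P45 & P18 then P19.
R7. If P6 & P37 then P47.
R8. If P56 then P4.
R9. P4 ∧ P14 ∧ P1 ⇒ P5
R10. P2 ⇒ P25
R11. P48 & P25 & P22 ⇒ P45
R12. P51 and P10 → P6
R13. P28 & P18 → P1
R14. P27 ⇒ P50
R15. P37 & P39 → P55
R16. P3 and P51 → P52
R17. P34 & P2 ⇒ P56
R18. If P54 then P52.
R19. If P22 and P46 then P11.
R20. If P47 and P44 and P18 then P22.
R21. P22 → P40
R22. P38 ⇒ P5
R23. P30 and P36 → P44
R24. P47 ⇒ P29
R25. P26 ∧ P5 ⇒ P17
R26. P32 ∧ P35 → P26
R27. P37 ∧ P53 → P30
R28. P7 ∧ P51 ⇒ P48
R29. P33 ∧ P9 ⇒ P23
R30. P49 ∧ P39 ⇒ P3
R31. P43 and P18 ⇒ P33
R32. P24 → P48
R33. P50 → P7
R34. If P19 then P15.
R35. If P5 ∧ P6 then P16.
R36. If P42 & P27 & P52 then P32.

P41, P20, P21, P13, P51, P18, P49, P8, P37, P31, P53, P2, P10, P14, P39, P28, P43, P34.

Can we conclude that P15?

No

Forward chaining from the given facts derives: P36, P35, P9, P25, P6, P1, P55, P56, P30, P3, P33, P47, P4, P5, P52, P44, P29, P23, P16, P12, P22, P40, P42.
The only rule concluding P15 is R34, which needs P19; that is never established.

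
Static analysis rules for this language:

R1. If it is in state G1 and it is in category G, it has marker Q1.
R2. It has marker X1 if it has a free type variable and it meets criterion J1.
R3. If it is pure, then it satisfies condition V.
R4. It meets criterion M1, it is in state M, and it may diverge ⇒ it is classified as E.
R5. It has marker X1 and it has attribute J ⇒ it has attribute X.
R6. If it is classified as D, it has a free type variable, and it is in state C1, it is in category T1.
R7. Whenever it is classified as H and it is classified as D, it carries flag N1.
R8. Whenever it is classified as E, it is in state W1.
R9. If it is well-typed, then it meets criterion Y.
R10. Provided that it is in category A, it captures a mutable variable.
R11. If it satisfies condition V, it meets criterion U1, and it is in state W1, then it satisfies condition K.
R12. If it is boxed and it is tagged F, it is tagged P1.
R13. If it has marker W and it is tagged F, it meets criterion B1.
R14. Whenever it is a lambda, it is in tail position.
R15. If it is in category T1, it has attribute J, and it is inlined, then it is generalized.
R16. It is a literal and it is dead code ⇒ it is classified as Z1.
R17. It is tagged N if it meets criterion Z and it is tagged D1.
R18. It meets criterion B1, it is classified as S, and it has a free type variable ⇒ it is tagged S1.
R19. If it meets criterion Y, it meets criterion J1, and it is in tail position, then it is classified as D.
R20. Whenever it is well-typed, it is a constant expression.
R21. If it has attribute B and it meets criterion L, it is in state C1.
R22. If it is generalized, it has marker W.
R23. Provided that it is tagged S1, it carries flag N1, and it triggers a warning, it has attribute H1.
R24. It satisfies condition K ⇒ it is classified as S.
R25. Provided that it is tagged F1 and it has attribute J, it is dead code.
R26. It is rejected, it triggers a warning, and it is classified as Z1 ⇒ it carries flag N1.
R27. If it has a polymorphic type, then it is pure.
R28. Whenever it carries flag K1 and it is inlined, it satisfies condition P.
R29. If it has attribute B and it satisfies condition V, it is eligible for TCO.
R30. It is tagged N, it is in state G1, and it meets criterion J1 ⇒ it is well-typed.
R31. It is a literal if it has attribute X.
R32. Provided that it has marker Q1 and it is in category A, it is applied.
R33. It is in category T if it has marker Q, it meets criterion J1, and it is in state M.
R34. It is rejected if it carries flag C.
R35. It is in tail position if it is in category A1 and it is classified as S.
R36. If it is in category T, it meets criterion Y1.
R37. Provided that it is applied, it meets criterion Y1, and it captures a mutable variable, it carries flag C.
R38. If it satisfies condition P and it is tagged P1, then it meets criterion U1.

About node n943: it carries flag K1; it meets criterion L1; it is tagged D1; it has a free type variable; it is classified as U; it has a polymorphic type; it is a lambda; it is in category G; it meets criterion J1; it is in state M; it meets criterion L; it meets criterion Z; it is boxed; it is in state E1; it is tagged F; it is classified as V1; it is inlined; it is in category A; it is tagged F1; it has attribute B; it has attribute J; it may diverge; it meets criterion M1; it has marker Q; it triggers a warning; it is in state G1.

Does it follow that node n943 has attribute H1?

Yes

By R1 (it is in state G1, it is in category G): it has marker Q1.
By R2 (it has a free type variable, it meets criterion J1): it has marker X1.
By R4 (it meets criterion M1, it is in state M, it may diverge): it is classified as E.
By R5 (it has marker X1, it has attribute J): it has attribute X.
By R8 (it is classified as E): it is in state W1.
By R10 (it is in category A): it captures a mutable variable.
By R12 (it is boxed, it is tagged F): it is tagged P1.
By R14 (it is a lambda): it is in tail position.
By R17 (it meets criterion Z, it is tagged D1): it is tagged N.
By R21 (it has attribute B, it meets criterion L): it is in state C1.
By R25 (it is tagged F1, it has attribute J): it is dead code.
By R27 (it has a polymorphic type): it is pure.
By R28 (it carries flag K1, it is inlined): it satisfies condition P.
By R30 (it is tagged N, it is in state G1, it meets criterion J1): it is well-typed.
By R31 (it has attribute X): it is a literal.
By R32 (it has marker Q1, it is in category A): it is applied.
By R33 (it has marker Q, it meets criterion J1, it is in state M): it is in category T.
By R36 (it is in category T): it meets criterion Y1.
By R37 (it is applied, it meets criterion Y1, it captures a mutable variable): it carries flag C.
By R38 (it satisfies condition P, it is tagged P1): it meets criterion U1.
By R3 (it is pure): it satisfies condition V.
By R9 (it is well-typed): it meets criterion Y.
By R11 (it satisfies condition V, it meets criterion U1, it is in state W1): it satisfies condition K.
By R16 (it is a literal, it is dead code): it is classified as Z1.
By R19 (it meets criterion Y, it meets criterion J1, it is in tail position): it is classified as D.
By R24 (it satisfies condition K): it is classified as S.
By R34 (it carries flag C): it is rejected.
By R6 (it is classified as D, it has a free type variable, it is in state C1): it is in category T1.
By R15 (it is in category T1, it has attribute J, it is inlined): it is generalized.
By R22 (it is generalized): it has marker W.
By R26 (it is rejected, it triggers a warning, it is classified as Z1): it carries flag N1.
By R13 (it has marker W, it is tagged F): it meets criterion B1.
By R18 (it meets criterion B1, it is classified as S, it has a free type variable): it is tagged S1.
By R23 (it is tagged S1, it carries flag N1, it triggers a warning): it has attribute H1.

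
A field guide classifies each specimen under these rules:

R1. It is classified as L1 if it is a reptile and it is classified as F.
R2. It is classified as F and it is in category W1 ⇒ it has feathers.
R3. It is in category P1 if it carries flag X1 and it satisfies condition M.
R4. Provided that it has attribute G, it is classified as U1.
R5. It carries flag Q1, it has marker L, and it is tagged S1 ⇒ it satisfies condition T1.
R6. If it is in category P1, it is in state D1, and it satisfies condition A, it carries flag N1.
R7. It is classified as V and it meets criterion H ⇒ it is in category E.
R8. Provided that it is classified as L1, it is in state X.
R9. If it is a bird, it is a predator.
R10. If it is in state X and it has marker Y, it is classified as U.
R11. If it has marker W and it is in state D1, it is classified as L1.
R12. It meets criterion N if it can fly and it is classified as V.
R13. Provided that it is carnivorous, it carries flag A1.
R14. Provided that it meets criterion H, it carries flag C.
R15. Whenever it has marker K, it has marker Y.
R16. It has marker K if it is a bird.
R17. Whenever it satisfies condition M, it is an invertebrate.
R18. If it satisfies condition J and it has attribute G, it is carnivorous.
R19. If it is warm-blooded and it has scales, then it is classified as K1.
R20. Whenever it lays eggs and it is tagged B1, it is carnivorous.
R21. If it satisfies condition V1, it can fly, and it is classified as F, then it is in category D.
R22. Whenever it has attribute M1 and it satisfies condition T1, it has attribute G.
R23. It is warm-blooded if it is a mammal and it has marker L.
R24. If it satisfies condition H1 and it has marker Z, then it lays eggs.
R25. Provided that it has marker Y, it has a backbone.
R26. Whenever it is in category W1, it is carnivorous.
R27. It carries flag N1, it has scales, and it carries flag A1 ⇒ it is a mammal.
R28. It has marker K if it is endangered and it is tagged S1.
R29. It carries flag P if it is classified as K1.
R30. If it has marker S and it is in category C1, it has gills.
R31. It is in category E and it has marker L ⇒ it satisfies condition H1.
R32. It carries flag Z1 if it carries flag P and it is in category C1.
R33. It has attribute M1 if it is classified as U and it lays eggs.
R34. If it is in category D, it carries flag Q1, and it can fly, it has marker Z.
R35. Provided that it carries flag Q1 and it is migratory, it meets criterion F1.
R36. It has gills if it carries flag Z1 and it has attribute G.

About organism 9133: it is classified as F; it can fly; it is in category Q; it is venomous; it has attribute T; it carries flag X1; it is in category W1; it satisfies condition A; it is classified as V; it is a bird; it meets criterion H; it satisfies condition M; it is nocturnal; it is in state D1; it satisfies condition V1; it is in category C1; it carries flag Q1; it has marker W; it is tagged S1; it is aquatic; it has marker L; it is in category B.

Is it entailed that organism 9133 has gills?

No

Forward chaining from the given facts derives: has feathers, is in category P1, satisfies condition T1, carries flag N1, is in category E, is a predator, is classified as L1, meets criterion N, carries flag C, has marker K, is an invertebrate, is in category D, is carnivorous, satisfies condition H1, has marker Z, is in state X, carries flag A1, has marker Y, lays eggs, has a backbone, is classified as U, has attribute M1, has attribute G, is classified as U1.
Rules concluding "it has gills": R30 needs "it has marker S"; R36 needs "it carries flag Z1" — none of these are established.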